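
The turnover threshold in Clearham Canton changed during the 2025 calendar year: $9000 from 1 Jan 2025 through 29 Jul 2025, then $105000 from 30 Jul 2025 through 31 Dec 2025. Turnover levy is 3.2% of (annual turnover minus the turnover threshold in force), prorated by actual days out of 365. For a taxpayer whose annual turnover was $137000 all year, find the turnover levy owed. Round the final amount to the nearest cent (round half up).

1 Jan – 29 Jul 2025: 210 days, exemption $9000 → ($137000 − $9000) × 3.2% × 210/365 = $2356.6027
30 Jul – 31 Dec 2025: 155 days, exemption $105000 → ($137000 − $105000) × 3.2% × 155/365 = $434.8493
Total = $2791.4521

$2791.45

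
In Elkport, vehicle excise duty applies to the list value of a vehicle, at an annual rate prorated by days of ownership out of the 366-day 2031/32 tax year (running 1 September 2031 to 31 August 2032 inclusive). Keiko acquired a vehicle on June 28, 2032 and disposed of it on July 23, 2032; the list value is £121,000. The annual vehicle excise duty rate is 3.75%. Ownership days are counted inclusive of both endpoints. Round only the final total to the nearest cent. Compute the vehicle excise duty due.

Days held (June 28 – July 23, 2032): 26 out of 366
Tax = £121,000 × 3.75% × 26/366 = £322.3361

£322.34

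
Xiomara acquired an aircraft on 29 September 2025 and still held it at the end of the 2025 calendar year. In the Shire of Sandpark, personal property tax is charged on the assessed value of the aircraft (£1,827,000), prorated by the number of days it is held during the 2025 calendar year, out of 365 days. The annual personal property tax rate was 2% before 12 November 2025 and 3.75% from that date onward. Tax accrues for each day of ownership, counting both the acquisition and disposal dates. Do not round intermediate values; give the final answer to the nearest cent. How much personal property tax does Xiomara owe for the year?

£13,790.10

29 September – 11 November 2025: 44 days at 2% → £1,827,000 × 2% × 44/365 = £4,404.8219
12 November – 31 December 2025: 50 days at 3.75% → £1,827,000 × 3.75% × 50/365 = £9,385.2740
Total = £13,790.0959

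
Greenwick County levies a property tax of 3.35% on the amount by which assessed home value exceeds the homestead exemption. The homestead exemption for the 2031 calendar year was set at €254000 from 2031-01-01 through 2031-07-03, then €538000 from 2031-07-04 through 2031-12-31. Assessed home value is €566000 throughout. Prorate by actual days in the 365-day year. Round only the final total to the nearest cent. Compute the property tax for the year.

2031-01-01 to 2031-07-03: 184 days, exemption €254000 → (€566000 − €254000) × 3.35% × 184/365 = €5268.9534
2031-07-04 to 2031-12-31: 181 days, exemption €538000 → (€566000 − €538000) × 3.35% × 181/365 = €465.1452
Total = €5734.0986

€5734.10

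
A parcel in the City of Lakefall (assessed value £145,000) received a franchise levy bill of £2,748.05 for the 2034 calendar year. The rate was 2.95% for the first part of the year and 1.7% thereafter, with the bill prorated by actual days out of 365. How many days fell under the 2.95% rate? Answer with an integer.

Let d = days at the first rate; then 365 − d days at the second rate.
£145,000 × [2.95%·d + 1.7%·(365−d)] / 365 = £2,748.05
Solving gives d = 57, so the new rate took effect on 27 February 2034.

57 days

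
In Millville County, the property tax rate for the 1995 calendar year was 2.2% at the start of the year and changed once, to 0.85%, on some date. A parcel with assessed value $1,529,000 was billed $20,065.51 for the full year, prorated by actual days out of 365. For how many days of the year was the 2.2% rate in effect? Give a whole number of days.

Let d = days at the first rate; then 365 − d days at the second rate.
$1,529,000 × [2.2%·d + 0.85%·(365−d)] / 365 = $20,065.51
Solving gives d = 125, so the new rate took effect on 6 May 1995.

125 days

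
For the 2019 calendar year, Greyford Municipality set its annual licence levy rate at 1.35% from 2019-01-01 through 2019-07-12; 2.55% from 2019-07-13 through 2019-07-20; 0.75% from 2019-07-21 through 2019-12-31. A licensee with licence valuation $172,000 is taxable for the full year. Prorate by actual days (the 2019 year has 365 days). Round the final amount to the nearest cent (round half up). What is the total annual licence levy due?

$1,903.55

2019-01-01 to 2019-07-12: 193 days at 1.35% → $172,000 × 1.35% × 193/365 = $1,227.7973
2019-07-13 to 2019-07-20: 8 days at 2.55% → $172,000 × 2.55% × 8/365 = $96.1315
2019-07-21 to 2019-12-31: 164 days at 0.75% → $172,000 × 0.75% × 164/365 = $579.6164
Total = $1,903.5452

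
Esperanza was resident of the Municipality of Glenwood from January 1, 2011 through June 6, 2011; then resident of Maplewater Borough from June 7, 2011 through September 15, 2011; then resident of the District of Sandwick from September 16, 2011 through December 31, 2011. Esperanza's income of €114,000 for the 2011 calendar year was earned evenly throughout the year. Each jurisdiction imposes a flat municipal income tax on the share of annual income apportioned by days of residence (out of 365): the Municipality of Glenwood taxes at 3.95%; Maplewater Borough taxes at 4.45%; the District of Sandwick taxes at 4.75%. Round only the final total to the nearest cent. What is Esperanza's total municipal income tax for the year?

€4,928.08

The Municipality of Glenwood, January 1 – June 6, 2011: 157 days → €114,000 × 3.95% × 157/365 = €1,936.9068
Maplewater Borough, June 7 – September 15, 2011: 101 days → €114,000 × 4.45% × 101/365 = €1,403.7616
The District of Sandwick, September 16 – December 31, 2011: 107 days → €114,000 × 4.75% × 107/365 = €1,587.4110
Total = €4,928.0795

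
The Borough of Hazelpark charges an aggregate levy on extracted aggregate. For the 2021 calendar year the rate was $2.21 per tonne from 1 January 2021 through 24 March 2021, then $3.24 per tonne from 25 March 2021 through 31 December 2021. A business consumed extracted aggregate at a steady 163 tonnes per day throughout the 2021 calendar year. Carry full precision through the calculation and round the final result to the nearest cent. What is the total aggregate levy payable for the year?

$178,828.93

1 January – 24 March 2021: 83 days × 163 tonnes/day = 13,529 tonnes at $2.21/tonne → $29,899.09
25 March – 31 December 2021: 282 days × 163 tonnes/day = 45,966 tonnes at $3.24/tonne → $148,929.84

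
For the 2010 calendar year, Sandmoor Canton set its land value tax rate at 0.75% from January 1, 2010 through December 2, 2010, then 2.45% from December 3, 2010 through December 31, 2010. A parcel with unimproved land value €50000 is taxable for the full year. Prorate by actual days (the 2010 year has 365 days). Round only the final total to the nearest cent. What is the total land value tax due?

January 1 – December 2, 2010: 336 days at 0.75% → €50000 × 0.75% × 336/365 = €345.2055
December 3 – December 31, 2010: 29 days at 2.45% → €50000 × 2.45% × 29/365 = €97.3288
Total = €442.5342

€442.53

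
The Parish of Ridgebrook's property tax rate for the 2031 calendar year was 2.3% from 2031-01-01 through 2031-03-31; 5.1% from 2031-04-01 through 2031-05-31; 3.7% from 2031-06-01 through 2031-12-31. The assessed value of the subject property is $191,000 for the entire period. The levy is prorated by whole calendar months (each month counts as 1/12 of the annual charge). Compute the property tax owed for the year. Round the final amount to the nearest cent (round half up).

2031-01-01 to 2031-03-31: 3 months at 2.3% → $191,000 × 2.3% × 3/12 = $1,098.2500
2031-04-01 to 2031-05-31: 2 months at 5.1% → $191,000 × 5.1% × 2/12 = $1,623.5000
2031-06-01 to 2031-12-31: 7 months at 3.7% → $191,000 × 3.7% × 7/12 = $4,122.4167
Total = $6,844.1667

$6,844.17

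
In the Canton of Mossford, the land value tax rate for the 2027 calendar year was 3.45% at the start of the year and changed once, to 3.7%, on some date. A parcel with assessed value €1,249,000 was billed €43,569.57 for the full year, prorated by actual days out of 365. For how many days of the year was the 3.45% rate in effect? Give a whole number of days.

309 days

Let d = days at the first rate; then 365 − d days at the second rate.
€1,249,000 × [3.45%·d + 3.7%·(365−d)] / 365 = €43,569.57
Solving gives d = 309, so the new rate took effect on 6 Nov 2027.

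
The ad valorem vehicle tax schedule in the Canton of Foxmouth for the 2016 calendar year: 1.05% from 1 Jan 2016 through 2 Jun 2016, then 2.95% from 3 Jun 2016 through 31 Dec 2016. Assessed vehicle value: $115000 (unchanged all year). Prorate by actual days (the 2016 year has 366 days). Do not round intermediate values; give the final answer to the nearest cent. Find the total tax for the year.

$2473.13

1 Jan – 2 Jun 2016: 154 days at 1.05% → $115000 × 1.05% × 154/366 = $508.0738
3 Jun – 31 Dec 2016: 212 days at 2.95% → $115000 × 2.95% × 212/366 = $1965.0546
Total = $2473.1284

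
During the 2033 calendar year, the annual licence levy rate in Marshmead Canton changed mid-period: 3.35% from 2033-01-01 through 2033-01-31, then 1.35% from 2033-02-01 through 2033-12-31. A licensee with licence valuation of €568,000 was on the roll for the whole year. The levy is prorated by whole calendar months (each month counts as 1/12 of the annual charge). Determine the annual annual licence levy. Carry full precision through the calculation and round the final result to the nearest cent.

2033-01-01 to 2033-01-31: 1 month at 3.35% → €568,000 × 3.35% × 1/12 = €1,585.6667
2033-02-01 to 2033-12-31: 11 months at 1.35% → €568,000 × 1.35% × 11/12 = €7,029.0000
Total = €8,614.6667

€8,614.67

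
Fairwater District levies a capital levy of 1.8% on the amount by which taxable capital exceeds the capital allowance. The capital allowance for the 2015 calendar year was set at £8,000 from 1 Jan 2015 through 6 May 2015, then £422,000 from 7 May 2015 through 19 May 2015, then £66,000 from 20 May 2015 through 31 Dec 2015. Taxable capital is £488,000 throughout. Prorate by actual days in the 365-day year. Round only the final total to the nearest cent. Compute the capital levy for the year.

1 Jan – 6 May 2015: 126 days, exemption £8,000 → (£488,000 − £8,000) × 1.8% × 126/365 = £2,982.5753
7 May – 19 May 2015: 13 days, exemption £422,000 → (£488,000 − £422,000) × 1.8% × 13/365 = £42.3123
20 May – 31 Dec 2015: 226 days, exemption £66,000 → (£488,000 − £66,000) × 1.8% × 226/365 = £4,703.2767
Total = £7,728.1644

£7,728.16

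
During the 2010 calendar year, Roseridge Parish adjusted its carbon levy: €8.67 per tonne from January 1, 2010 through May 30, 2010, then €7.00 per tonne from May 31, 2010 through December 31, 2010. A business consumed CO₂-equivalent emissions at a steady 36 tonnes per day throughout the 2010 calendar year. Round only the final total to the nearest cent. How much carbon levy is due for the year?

€100998.00

January 1 – May 30, 2010: 150 days × 36 tonnes/day = 5,400 tonnes at €8.67/tonne → €46818.00
May 31 – December 31, 2010: 215 days × 36 tonnes/day = 7,740 tonnes at €7.00/tonne → €54180.00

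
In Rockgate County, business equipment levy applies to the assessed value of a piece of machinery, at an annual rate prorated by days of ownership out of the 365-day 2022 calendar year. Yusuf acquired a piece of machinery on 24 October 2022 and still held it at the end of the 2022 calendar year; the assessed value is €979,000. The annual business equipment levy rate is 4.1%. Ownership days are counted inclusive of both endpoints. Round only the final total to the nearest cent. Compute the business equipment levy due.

Days held (24 October – 31 December 2022): 69 out of 365
Tax = €979,000 × 4.1% × 69/365 = €7,587.9205

€7,587.92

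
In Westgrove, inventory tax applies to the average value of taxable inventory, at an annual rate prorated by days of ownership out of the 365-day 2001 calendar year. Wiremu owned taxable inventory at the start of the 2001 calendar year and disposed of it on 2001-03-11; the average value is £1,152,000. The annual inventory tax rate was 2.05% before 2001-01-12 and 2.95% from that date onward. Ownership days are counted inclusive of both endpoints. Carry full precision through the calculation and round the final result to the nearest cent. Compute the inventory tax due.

£6,205.02

2001-01-01 to 2001-01-11: 11 days at 2.05% → £1,152,000 × 2.05% × 11/365 = £711.7151
2001-01-12 to 2001-03-11: 59 days at 2.95% → £1,152,000 × 2.95% × 59/365 = £5,493.3041
Total = £6,205.0192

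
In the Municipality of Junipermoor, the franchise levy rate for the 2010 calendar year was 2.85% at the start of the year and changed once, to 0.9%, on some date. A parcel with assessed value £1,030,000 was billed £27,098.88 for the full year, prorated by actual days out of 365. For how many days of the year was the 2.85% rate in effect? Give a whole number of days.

Let d = days at the first rate; then 365 − d days at the second rate.
£1,030,000 × [2.85%·d + 0.9%·(365−d)] / 365 = £27,098.88
Solving gives d = 324, so the new rate took effect on November 21, 2010.

324 days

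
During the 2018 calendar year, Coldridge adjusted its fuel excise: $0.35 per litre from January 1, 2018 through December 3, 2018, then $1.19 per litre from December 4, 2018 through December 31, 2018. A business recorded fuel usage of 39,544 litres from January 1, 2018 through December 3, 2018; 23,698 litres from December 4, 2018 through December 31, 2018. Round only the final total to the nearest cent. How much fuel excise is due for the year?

$42041.02

January 1 – December 3, 2018: 39,544 litres at $0.35/litre → $13840.40
December 4 – December 31, 2018: 23,698 litres at $1.19/litre → $28200.62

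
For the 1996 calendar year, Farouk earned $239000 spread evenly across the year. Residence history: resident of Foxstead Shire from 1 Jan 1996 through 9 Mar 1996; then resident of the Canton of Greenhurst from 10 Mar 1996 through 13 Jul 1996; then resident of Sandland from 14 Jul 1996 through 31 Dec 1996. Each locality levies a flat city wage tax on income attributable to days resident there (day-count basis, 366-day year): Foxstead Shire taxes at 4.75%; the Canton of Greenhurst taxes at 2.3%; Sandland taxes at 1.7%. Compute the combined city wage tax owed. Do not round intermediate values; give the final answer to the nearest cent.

Foxstead Shire, 1 Jan – 9 Mar 1996: 69 days → $239000 × 4.75% × 69/366 = $2140.2254
The Canton of Greenhurst, 10 Mar – 13 Jul 1996: 126 days → $239000 × 2.3% × 126/366 = $1892.4098
Sandland, 14 Jul – 31 Dec 1996: 171 days → $239000 × 1.7% × 171/366 = $1898.2869
Total = $5930.9221

$5930.92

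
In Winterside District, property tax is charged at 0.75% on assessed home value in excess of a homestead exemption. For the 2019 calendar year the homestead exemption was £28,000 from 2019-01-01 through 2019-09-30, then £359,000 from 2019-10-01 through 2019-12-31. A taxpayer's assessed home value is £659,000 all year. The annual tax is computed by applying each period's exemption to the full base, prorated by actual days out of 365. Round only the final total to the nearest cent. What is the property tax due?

2019-01-01 to 2019-09-30: 273 days, exemption £28,000 → (£659,000 − £28,000) × 0.75% × 273/365 = £3,539.6507
2019-10-01 to 2019-12-31: 92 days, exemption £359,000 → (£659,000 − £359,000) × 0.75% × 92/365 = £567.1233
Total = £4,106.7740

£4,106.77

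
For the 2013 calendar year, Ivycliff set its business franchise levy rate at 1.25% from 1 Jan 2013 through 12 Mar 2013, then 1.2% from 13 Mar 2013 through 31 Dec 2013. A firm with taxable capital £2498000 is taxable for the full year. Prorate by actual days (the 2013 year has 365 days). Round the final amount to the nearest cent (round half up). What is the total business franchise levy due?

£30218.96

1 Jan – 12 Mar 2013: 71 days at 1.25% → £2498000 × 1.25% × 71/365 = £6073.9041
13 Mar – 31 Dec 2013: 294 days at 1.2% → £2498000 × 1.2% × 294/365 = £24145.0521
Total = £30218.9562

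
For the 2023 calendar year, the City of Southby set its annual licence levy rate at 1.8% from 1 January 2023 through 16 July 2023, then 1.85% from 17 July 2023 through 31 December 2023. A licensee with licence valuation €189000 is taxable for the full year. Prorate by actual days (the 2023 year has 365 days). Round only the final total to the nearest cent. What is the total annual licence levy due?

1 January – 16 July 2023: 197 days at 1.8% → €189000 × 1.8% × 197/365 = €1836.1479
17 July – 31 December 2023: 168 days at 1.85% → €189000 × 1.85% × 168/365 = €1609.3479
Total = €3445.4959

€3445.50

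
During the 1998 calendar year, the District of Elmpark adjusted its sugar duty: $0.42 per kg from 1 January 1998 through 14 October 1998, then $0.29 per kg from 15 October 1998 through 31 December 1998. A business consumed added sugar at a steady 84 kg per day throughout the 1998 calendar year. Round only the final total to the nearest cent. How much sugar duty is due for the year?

$12025.44

1 January – 14 October 1998: 287 days × 84 kg/day = 24,108 kg at $0.42/kg → $10125.36
15 October – 31 December 1998: 78 days × 84 kg/day = 6,552 kg at $0.29/kg → $1900.08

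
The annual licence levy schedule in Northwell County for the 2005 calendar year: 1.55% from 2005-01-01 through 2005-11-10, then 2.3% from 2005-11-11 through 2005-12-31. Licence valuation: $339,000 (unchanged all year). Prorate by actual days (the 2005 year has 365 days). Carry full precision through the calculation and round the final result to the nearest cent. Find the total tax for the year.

2005-01-01 to 2005-11-10: 314 days at 1.55% → $339,000 × 1.55% × 314/365 = $4,520.3096
2005-11-11 to 2005-12-31: 51 days at 2.3% → $339,000 × 2.3% × 51/365 = $1,089.4438
Total = $5,609.7534

$5,609.75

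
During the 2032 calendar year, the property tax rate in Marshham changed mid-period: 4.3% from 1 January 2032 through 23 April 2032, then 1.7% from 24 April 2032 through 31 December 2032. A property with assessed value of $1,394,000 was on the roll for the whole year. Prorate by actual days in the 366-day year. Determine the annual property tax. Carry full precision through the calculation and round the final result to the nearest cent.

$34,987.11

1 January – 23 April 2032: 114 days at 4.3% → $1,394,000 × 4.3% × 114/366 = $18,670.4590
24 April – 31 December 2032: 252 days at 1.7% → $1,394,000 × 1.7% × 252/366 = $16,316.6557
Total = $34,987.1148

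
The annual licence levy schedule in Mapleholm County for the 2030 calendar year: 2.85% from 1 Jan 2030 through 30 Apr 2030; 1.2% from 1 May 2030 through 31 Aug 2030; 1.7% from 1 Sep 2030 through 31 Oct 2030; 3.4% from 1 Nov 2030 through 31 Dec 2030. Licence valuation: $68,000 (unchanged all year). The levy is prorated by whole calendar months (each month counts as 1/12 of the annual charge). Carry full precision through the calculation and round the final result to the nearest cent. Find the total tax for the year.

$1,496.00

1 Jan – 30 Apr 2030: 4 months at 2.85% → $68,000 × 2.85% × 4/12 = $646.0000
1 May – 31 Aug 2030: 4 months at 1.2% → $68,000 × 1.2% × 4/12 = $272.0000
1 Sep – 31 Oct 2030: 2 months at 1.7% → $68,000 × 1.7% × 2/12 = $192.6667
1 Nov – 31 Dec 2030: 2 months at 3.4% → $68,000 × 3.4% × 2/12 = $385.3333
Total = $1,496.0000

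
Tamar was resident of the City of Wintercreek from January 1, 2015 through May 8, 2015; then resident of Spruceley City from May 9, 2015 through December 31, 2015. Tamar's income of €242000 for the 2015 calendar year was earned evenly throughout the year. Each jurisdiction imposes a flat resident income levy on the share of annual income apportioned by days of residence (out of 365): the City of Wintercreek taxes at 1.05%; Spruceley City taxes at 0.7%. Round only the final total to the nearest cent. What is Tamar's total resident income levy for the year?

€1991.03

The City of Wintercreek, January 1 – May 8, 2015: 128 days → €242000 × 1.05% × 128/365 = €891.0904
Spruceley City, May 9 – December 31, 2015: 237 days → €242000 × 0.7% × 237/365 = €1099.9397
Total = €1991.0301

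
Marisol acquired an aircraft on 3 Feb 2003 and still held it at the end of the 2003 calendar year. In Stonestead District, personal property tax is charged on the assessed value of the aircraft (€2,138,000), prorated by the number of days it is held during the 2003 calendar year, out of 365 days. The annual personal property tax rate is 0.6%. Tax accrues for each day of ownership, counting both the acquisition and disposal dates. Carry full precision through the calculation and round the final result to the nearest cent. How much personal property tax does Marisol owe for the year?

Days held (3 Feb – 31 Dec 2003): 332 out of 365
Tax = €2,138,000 × 0.6% × 332/365 = €11,668.2082

€11,668.21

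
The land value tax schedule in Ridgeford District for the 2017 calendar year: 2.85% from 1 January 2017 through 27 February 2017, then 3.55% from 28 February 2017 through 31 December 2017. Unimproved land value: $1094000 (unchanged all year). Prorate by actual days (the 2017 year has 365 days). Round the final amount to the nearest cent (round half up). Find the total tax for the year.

1 January – 27 February 2017: 58 days at 2.85% → $1094000 × 2.85% × 58/365 = $4954.4712
28 February – 31 December 2017: 307 days at 3.55% → $1094000 × 3.55% × 307/365 = $32665.6411
Total = $37620.1123

$37620.11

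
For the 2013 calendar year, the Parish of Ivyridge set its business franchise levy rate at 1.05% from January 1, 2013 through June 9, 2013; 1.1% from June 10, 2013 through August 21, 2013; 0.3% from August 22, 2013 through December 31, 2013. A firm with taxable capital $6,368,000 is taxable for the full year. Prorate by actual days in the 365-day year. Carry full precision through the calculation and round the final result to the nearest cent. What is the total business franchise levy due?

$50,228.69

January 1 – June 9, 2013: 160 days at 1.05% → $6,368,000 × 1.05% × 160/365 = $29,310.2466
June 10 – August 21, 2013: 73 days at 1.1% → $6,368,000 × 1.1% × 73/365 = $14,009.6000
August 22 – December 31, 2013: 132 days at 0.3% → $6,368,000 × 0.3% × 132/365 = $6,908.8438
Total = $50,228.6904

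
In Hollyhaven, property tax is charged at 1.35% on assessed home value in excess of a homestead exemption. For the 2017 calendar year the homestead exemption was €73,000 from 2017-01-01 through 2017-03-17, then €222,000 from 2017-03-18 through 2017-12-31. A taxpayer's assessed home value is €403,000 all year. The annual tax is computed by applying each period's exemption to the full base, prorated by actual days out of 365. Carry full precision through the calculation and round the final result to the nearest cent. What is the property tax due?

2017-01-01 to 2017-03-17: 76 days, exemption €73,000 → (€403,000 − €73,000) × 1.35% × 76/365 = €927.6164
2017-03-18 to 2017-12-31: 289 days, exemption €222,000 → (€403,000 − €222,000) × 1.35% × 289/365 = €1,934.7164
Total = €2,862.3329

€2,862.33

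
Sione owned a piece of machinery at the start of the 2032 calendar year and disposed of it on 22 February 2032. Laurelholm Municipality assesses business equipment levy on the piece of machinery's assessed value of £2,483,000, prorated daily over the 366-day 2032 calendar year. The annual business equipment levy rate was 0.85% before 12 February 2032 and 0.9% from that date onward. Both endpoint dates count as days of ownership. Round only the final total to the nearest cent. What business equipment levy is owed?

1 January – 11 February 2032: 42 days at 0.85% → £2,483,000 × 0.85% × 42/366 = £2,421.9426
12 February – 22 February 2032: 11 days at 0.9% → £2,483,000 × 0.9% × 11/366 = £671.6311
Total = £3,093.5738

£3,093.57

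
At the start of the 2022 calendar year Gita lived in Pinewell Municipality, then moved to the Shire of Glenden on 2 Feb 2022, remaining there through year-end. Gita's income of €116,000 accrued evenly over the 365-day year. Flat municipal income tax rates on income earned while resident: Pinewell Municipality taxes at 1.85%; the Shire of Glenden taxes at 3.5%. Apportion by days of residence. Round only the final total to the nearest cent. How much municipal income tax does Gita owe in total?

Pinewell Municipality, 1 Jan – 1 Feb 2022: 32 days → €116,000 × 1.85% × 32/365 = €188.1425
The Shire of Glenden, 2 Feb – 31 Dec 2022: 333 days → €116,000 × 3.5% × 333/365 = €3,704.0548
Total = €3,892.1973

€3,892.20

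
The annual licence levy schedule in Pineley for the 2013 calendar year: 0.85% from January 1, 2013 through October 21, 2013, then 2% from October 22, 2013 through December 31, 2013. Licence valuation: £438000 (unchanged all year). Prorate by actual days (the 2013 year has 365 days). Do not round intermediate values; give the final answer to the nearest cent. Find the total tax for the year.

January 1 – October 21, 2013: 294 days at 0.85% → £438000 × 0.85% × 294/365 = £2998.8000
October 22 – December 31, 2013: 71 days at 2% → £438000 × 2% × 71/365 = £1704.0000
Total = £4702.8000

£4702.80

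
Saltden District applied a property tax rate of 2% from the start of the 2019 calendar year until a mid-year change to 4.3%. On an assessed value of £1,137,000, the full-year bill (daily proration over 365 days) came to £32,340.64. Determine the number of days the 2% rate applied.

Let d = days at the first rate; then 365 − d days at the second rate.
£1,137,000 × [2%·d + 4.3%·(365−d)] / 365 = £32,340.64
Solving gives d = 231, so the new rate took effect on August 20, 2019.

231 days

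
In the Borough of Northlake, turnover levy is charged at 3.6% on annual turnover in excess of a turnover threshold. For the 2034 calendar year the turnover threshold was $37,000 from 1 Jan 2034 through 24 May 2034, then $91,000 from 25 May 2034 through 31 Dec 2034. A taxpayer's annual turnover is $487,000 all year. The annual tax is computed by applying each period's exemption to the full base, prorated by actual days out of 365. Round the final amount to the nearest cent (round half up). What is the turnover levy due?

$15,022.95

1 Jan – 24 May 2034: 144 days, exemption $37,000 → ($487,000 − $37,000) × 3.6% × 144/365 = $6,391.2329
25 May – 31 Dec 2034: 221 days, exemption $91,000 → ($487,000 − $91,000) × 3.6% × 221/365 = $8,631.7151
Total = $15,022.9479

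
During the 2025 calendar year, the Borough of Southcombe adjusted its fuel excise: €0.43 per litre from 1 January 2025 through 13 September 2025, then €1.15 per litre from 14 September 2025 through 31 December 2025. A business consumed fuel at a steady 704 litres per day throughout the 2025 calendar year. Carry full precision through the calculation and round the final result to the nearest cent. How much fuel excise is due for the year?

€165,742.72

1 January – 13 September 2025: 256 days × 704 litres/day = 180,224 litres at €0.43/litre → €77,496.32
14 September – 31 December 2025: 109 days × 704 litres/day = 76,736 litres at €1.15/litre → €88,246.40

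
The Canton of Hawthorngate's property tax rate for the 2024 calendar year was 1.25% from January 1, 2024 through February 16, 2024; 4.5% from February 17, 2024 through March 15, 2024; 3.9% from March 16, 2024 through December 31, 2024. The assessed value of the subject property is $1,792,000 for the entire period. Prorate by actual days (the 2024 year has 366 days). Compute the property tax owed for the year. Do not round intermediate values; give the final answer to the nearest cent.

$64,612.37

January 1 – February 16, 2024: 47 days at 1.25% → $1,792,000 × 1.25% × 47/366 = $2,876.5027
February 17 – March 15, 2024: 28 days at 4.5% → $1,792,000 × 4.5% × 28/366 = $6,169.1803
March 16 – December 31, 2024: 291 days at 3.9% → $1,792,000 × 3.9% × 291/366 = $55,566.6885
Total = $64,612.3716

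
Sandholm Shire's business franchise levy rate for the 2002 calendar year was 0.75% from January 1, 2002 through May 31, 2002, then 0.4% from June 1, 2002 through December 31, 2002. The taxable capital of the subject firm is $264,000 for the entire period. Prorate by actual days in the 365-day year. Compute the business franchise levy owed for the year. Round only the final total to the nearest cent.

January 1 – May 31, 2002: 151 days at 0.75% → $264,000 × 0.75% × 151/365 = $819.1233
June 1 – December 31, 2002: 214 days at 0.4% → $264,000 × 0.4% × 214/365 = $619.1342
Total = $1,438.2575

$1,438.26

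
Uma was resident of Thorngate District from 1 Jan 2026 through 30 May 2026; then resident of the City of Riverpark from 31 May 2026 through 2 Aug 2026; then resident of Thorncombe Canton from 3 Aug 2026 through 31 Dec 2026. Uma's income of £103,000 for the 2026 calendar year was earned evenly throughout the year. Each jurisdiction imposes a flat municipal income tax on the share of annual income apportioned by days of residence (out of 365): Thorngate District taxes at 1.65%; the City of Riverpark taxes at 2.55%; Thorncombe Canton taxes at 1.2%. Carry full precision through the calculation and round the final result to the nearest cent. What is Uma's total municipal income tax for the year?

Thorngate District, 1 Jan – 30 May 2026: 150 days → £103,000 × 1.65% × 150/365 = £698.4247
The City of Riverpark, 31 May – 2 Aug 2026: 64 days → £103,000 × 2.55% × 64/365 = £460.5370
Thorncombe Canton, 3 Aug – 31 Dec 2026: 151 days → £103,000 × 1.2% × 151/365 = £511.3315
Total = £1,670.2932

£1,670.29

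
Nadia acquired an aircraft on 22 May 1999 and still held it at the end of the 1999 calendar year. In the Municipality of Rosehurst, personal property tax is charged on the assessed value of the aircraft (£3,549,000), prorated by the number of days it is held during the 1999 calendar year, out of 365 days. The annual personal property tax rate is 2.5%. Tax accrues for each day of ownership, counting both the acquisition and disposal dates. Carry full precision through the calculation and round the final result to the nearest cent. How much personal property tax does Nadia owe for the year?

£54,450.41

Days held (22 May – 31 Dec 1999): 224 out of 365
Tax = £3,549,000 × 2.5% × 224/365 = £54,450.4110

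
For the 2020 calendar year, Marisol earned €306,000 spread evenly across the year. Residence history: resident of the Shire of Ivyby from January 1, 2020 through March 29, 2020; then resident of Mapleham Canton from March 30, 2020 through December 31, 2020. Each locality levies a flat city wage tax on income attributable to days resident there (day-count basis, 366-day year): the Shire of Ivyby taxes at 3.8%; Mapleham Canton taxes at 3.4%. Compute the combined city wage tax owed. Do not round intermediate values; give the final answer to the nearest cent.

The Shire of Ivyby, January 1 – March 29, 2020: 89 days → €306,000 × 3.8% × 89/366 = €2,827.5738
Mapleham Canton, March 30 – December 31, 2020: 277 days → €306,000 × 3.4% × 277/366 = €7,874.0656
Total = €10,701.6393

€10,701.64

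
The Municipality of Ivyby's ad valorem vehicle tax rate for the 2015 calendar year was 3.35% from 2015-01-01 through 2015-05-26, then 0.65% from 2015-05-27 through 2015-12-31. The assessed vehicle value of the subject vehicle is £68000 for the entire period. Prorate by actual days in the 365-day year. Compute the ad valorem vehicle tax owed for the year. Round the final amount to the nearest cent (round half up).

£1176.40

2015-01-01 to 2015-05-26: 146 days at 3.35% → £68000 × 3.35% × 146/365 = £911.2000
2015-05-27 to 2015-12-31: 219 days at 0.65% → £68000 × 0.65% × 219/365 = £265.2000
Total = £1176.4000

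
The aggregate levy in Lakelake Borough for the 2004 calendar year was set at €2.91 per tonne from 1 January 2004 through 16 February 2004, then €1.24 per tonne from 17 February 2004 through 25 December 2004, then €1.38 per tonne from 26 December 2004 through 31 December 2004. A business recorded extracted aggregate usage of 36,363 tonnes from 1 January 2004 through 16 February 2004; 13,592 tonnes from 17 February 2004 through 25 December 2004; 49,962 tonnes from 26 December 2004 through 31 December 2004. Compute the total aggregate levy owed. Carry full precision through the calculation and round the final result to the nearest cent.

1 January – 16 February 2004: 36,363 tonnes at €2.91/tonne → €105,816.33
17 February – 25 December 2004: 13,592 tonnes at €1.24/tonne → €16,854.08
26 December – 31 December 2004: 49,962 tonnes at €1.38/tonne → €68,947.56

€191,617.97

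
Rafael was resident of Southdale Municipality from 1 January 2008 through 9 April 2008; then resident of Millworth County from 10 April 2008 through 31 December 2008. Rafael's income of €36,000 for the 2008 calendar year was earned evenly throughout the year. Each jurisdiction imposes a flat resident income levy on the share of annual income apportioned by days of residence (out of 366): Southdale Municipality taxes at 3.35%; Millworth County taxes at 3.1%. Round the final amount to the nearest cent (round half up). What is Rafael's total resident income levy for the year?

€1,140.59

Southdale Municipality, 1 January – 9 April 2008: 100 days → €36,000 × 3.35% × 100/366 = €329.5082
Millworth County, 10 April – 31 December 2008: 266 days → €36,000 × 3.1% × 266/366 = €811.0820
Total = €1,140.5902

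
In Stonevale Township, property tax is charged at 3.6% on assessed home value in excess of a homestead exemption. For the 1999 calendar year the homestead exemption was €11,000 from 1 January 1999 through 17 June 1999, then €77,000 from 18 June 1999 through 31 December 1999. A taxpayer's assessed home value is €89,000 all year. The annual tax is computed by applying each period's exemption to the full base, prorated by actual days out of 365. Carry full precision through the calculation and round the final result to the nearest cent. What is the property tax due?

€1,525.61

1 January – 17 June 1999: 168 days, exemption €11,000 → (€89,000 − €11,000) × 3.6% × 168/365 = €1,292.4493
18 June – 31 December 1999: 197 days, exemption €77,000 → (€89,000 − €77,000) × 3.6% × 197/365 = €233.1616
Total = €1,525.6110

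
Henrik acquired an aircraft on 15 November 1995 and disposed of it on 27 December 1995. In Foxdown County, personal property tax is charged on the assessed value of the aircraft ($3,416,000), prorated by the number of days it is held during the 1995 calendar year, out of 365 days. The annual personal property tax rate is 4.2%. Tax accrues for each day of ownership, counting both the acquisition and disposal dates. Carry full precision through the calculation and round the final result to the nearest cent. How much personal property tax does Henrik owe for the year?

Days held (15 November – 27 December 1995): 43 out of 365
Tax = $3,416,000 × 4.2% × 43/365 = $16,902.1808

$16,902.18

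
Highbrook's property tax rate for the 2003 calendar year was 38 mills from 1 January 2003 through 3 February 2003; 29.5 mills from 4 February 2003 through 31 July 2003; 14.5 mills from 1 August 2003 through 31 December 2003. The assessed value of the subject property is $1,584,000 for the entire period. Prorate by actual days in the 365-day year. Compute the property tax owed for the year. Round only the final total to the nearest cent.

$38,022.51

1 January – 3 February 2003: 34 days at 38 mills → $1,584,000 × 3.8% × 34/365 = $5,606.9260
4 February – 31 July 2003: 178 days at 29.5 mills → $1,584,000 × 2.95% × 178/365 = $22,787.9014
1 August – 31 December 2003: 153 days at 14.5 mills → $1,584,000 × 1.45% × 153/365 = $9,627.6822
Total = $38,022.5096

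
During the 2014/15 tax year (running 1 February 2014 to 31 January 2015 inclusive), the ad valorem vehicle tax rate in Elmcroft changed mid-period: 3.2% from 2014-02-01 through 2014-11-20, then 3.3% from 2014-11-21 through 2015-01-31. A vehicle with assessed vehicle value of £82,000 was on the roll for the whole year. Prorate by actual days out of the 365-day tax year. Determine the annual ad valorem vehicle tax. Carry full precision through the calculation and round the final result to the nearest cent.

£2,640.18

2014-02-01 to 2014-11-20: 293 days at 3.2% → £82,000 × 3.2% × 293/365 = £2,106.3890
2014-11-21 to 2015-01-31: 72 days at 3.3% → £82,000 × 3.3% × 72/365 = £533.7863
Total = £2,640.1753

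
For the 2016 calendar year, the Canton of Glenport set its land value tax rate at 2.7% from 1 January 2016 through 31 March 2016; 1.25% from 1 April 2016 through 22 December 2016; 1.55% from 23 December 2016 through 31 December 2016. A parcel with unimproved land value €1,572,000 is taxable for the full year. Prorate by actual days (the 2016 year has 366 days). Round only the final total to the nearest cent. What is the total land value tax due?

1 January – 31 March 2016: 91 days at 2.7% → €1,572,000 × 2.7% × 91/366 = €10,553.0164
1 April – 22 December 2016: 266 days at 1.25% → €1,572,000 × 1.25% × 266/366 = €14,281.1475
23 December – 31 December 2016: 9 days at 1.55% → €1,572,000 × 1.55% × 9/366 = €599.1639
Total = €25,433.3279

€25,433.33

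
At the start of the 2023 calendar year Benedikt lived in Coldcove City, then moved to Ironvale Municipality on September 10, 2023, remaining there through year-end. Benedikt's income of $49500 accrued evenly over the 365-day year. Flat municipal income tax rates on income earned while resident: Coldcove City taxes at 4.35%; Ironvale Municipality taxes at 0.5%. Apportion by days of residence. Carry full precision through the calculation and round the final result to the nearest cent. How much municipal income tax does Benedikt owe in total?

Coldcove City, January 1 – September 9, 2023: 252 days → $49500 × 4.35% × 252/365 = $1486.6274
Ironvale Municipality, September 10 – December 31, 2023: 113 days → $49500 × 0.5% × 113/365 = $76.6233
Total = $1563.2507

$1563.25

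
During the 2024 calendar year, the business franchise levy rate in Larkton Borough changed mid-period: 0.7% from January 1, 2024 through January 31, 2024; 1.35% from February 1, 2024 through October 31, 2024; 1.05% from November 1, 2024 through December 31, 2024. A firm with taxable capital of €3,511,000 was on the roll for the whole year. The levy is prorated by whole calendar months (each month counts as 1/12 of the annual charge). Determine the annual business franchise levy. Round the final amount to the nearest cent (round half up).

January 1 – January 31, 2024: 1 month at 0.7% → €3,511,000 × 0.7% × 1/12 = €2,048.0833
February 1 – October 31, 2024: 9 months at 1.35% → €3,511,000 × 1.35% × 9/12 = €35,548.8750
November 1 – December 31, 2024: 2 months at 1.05% → €3,511,000 × 1.05% × 2/12 = €6,144.2500
Total = €43,741.2083

€43,741.21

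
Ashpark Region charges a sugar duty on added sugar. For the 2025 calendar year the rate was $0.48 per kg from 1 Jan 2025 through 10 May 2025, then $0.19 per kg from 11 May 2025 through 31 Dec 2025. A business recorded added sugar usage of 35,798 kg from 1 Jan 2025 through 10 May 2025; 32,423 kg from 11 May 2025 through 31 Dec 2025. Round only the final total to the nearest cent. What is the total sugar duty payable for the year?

$23343.41

1 Jan – 10 May 2025: 35,798 kg at $0.48/kg → $17183.04
11 May – 31 Dec 2025: 32,423 kg at $0.19/kg → $6160.37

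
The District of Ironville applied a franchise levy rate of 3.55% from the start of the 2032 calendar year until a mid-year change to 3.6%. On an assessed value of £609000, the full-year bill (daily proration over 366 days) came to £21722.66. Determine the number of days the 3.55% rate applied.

242 days

Let d = days at the first rate; then 366 − d days at the second rate.
£609000 × [3.55%·d + 3.6%·(366−d)] / 366 = £21722.66
Solving gives d = 242, so the new rate took effect on August 30, 2032.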